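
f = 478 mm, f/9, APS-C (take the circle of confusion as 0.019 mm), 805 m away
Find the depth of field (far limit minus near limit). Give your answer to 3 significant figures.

1520 m

Hyperfocal distance H = f²/(N·c) + f = 478²/(9 × 0.019) + 478 = 228484/0.171 + 478 ≈ 1336641.7 mm ≈ 1337 m.
Near limit Dn = s·(H − f)/(H + s − 2f) = 805000 × (1336641.7 − 478) / (1336641.7 + 805000 − 2 × 478) = 805000 × 1336163.7 / 2140685.7 ≈ 502461 mm.
Far limit Df = s·(H − f)/(H − s) = 805000 × (1336641.7 − 478) / (1336641.7 − 805000) = 805000 × 1336163.7 / 531641.7 ≈ 2023189 mm.
Depth of field = Df − Dn = 2023189 − 502461 ≈ 1520728 mm ≈ 1520 m.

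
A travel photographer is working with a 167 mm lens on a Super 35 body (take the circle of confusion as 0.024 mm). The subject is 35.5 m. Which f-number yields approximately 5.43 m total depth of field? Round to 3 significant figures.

Write h = H − f = f²/(N·c). The thin-lens limits are Dn = s·h/(h + (s−f)) and Df = s·h/(h − (s−f)), so DoF = Df − Dn = 2·s·(s−f)·h / (h² − (s−f)²).
That is a quadratic in h: DoF·h² − 2·s·(s−f)·h − DoF·(s−f)² = 0 ⇒ h = (s−f)·(s + √(s² + DoF²)) / DoF = 35333 × (35500 + √(35500² + 5430²)) / 5430 = 35333 × (35500 + 35912.9) / 5430 ≈ 464683 mm.
Then N = f²/(c·h) = 167² / (0.024 × 464683) = 27889 / 11152 ≈ 2.50.

f/2.50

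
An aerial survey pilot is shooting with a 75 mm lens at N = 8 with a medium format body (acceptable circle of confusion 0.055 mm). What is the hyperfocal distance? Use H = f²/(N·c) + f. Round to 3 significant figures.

12.9 m

Hyperfocal distance H = f²/(N·c) + f = 75²/(8 × 0.055) + 75 = 5625/0.44 + 75 ≈ 12859.1 mm ≈ 12.9 m.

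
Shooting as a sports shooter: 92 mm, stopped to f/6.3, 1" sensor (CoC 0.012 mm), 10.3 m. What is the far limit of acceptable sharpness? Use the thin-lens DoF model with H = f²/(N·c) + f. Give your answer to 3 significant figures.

Hyperfocal distance H = f²/(N·c) + f = 92²/(6.3 × 0.012) + 92 = 8464/0.0756 + 92 ≈ 112049.7 mm ≈ 112.0 m.
Far limit Df = s·(H − f)/(H − s) = 10300 × (112049.7 − 92) / (112049.7 − 10300) = 10300 × 111957.7 / 101749.7 ≈ 11333 mm ≈ 11.3 m.

11.3 m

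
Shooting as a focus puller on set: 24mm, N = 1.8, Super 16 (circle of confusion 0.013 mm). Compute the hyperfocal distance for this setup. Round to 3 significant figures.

24.6 m

Hyperfocal distance H = f²/(N·c) + f = 24²/(1.8 × 0.013) + 24 = 576/0.0234 + 24 ≈ 24639.4 mm ≈ 24.6 m.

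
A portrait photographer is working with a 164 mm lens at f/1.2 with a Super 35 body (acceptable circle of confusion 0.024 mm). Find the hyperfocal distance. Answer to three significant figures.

Hyperfocal distance H = f²/(N·c) + f = 164²/(1.2 × 0.024) + 164 = 26896/0.0288 + 164 ≈ 934052.9 mm ≈ 934 m.

934 m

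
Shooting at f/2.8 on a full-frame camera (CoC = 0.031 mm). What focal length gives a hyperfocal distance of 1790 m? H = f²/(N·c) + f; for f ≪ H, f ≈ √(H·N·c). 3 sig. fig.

394 mm

From H = f²/(N·c) + f, with f ≪ H: f ≈ √(H·N·c) = √(1790000 × 2.8 × 0.031) = √155372 ≈ 394.2 mm.
The +f correction barely moves this — solving exactly, f² + N·c·f − N·c·H = 0 ⇒ f = (−N·c + √((N·c)² + 4·N·c·H))/2 = (−0.0868 + √621488)/2 ≈ 394.13 mm, so f ≈ 394 mm.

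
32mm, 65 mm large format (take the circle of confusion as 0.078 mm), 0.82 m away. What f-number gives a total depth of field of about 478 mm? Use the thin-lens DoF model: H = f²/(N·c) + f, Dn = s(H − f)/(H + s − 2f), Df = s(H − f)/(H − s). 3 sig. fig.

f/4.50

Write h = H − f = f²/(N·c). The thin-lens limits are Dn = s·h/(h + (s−f)) and Df = s·h/(h − (s−f)), so DoF = Df − Dn = 2·s·(s−f)·h / (h² − (s−f)²).
That is a quadratic in h: DoF·h² − 2·s·(s−f)·h − DoF·(s−f)² = 0 ⇒ h = (s−f)·(s + √(s² + DoF²)) / DoF = 788 × (820 + √(820² + 478²)) / 478 = 788 × (820 + 949.149) / 478 ≈ 2916.5 mm.
Then N = f²/(c·h) = 32² / (0.078 × 2916.5) = 1024 / 227.49 ≈ 4.50.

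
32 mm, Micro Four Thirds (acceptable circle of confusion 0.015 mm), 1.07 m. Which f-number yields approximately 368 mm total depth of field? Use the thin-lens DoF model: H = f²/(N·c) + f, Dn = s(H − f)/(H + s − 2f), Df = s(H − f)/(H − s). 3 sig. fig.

Write h = H − f = f²/(N·c). The thin-lens limits are Dn = s·h/(h + (s−f)) and Df = s·h/(h − (s−f)), so DoF = Df − Dn = 2·s·(s−f)·h / (h² − (s−f)²).
That is a quadratic in h: DoF·h² − 2·s·(s−f)·h − DoF·(s−f)² = 0 ⇒ h = (s−f)·(s + √(s² + DoF²)) / DoF = 1038 × (1070 + √(1070² + 368²)) / 368 = 1038 × (1070 + 1131.51) / 368 ≈ 6209.7 mm.
Then N = f²/(c·h) = 32² / (0.015 × 6209.7) = 1024 / 93.146 ≈ 11.

f/11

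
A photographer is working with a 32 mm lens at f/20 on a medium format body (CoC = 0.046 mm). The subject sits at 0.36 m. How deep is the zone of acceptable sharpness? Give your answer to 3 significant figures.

232 mm

Hyperfocal distance H = f²/(N·c) + f = 32²/(20 × 0.046) + 32 = 1024/0.92 + 32 ≈ 1145.0 mm ≈ 1.145 m.
Near limit Dn = s·(H − f)/(H + s − 2f) = 360 × (1145.0 − 32) / (1145.0 + 360 − 2 × 32) = 360 × 1113.0 / 1441.0 ≈ 278.06 mm.
Far limit Df = s·(H − f)/(H − s) = 360 × (1145.0 − 32) / (1145.0 − 360) = 360 × 1113.0 / 785.0 ≈ 510.41 mm.
Depth of field = Df − Dn = 510.41 − 278.06 ≈ 232.35 mm.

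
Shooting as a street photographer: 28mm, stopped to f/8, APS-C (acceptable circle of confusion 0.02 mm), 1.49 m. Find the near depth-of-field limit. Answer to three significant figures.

1.15 m

Hyperfocal distance H = f²/(N·c) + f = 28²/(8 × 0.02) + 28 = 784/0.16 + 28 ≈ 4928.0 mm ≈ 4.928 m.
Near limit Dn = s·(H − f)/(H + s − 2f) = 1490 × (4928.0 − 28) / (4928.0 + 1490 − 2 × 28) = 1490 × 4900.0 / 6362.0 ≈ 1147.6 mm ≈ 1.15 m.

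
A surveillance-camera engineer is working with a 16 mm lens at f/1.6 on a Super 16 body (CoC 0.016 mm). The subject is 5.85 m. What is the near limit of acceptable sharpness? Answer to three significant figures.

3.69 m

Hyperfocal distance H = f²/(N·c) + f = 16²/(1.6 × 0.016) + 16 = 256/0.0256 + 16 ≈ 10016.0 mm ≈ 10.02 m.
Near limit Dn = s·(H − f)/(H + s − 2f) = 5850 × (10016.0 − 16) / (10016.0 + 5850 − 2 × 16) = 5850 × 10000.0 / 15834.0 ≈ 3694.6 mm ≈ 3.69 m.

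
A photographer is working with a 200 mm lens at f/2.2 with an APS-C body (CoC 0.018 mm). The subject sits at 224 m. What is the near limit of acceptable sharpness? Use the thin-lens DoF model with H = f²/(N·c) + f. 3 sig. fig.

Hyperfocal distance H = f²/(N·c) + f = 200²/(2.2 × 0.018) + 200 = 40000/0.0396 + 200 ≈ 1010301.0 mm ≈ 1010 m.
Near limit Dn = s·(H − f)/(H + s − 2f) = 224000 × (1010301.0 − 200) / (1010301.0 + 224000 − 2 × 200) = 224000 × 1010101.0 / 1233901.0 ≈ 183372 mm ≈ 183 m.

183 m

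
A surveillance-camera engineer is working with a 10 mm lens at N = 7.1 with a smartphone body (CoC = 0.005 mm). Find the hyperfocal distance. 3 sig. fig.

2.83 m

Hyperfocal distance H = f²/(N·c) + f = 10²/(7.1 × 0.005) + 10 = 100/0.0355 + 10 ≈ 2826.9 mm ≈ 2.83 m.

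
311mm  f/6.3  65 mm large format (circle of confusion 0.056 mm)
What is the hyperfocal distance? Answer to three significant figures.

274 m

Hyperfocal distance H = f²/(N·c) + f = 311²/(6.3 × 0.056) + 311 = 96721/0.3528 + 311 ≈ 274463.5 mm ≈ 274 m.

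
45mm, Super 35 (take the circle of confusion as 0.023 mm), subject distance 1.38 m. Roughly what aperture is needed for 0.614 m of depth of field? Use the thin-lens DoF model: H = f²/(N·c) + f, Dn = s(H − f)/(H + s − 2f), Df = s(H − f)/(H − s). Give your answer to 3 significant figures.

f/14

Write h = H − f = f²/(N·c). The thin-lens limits are Dn = s·h/(h + (s−f)) and Df = s·h/(h − (s−f)), so DoF = Df − Dn = 2·s·(s−f)·h / (h² − (s−f)²).
That is a quadratic in h: DoF·h² − 2·s·(s−f)·h − DoF·(s−f)² = 0 ⇒ h = (s−f)·(s + √(s² + DoF²)) / DoF = 1335 × (1380 + √(1380² + 614²)) / 614 = 1335 × (1380 + 1510.43) / 614 ≈ 6284.6 mm.
Then N = f²/(c·h) = 45² / (0.023 × 6284.6) = 2025 / 144.54 ≈ 14.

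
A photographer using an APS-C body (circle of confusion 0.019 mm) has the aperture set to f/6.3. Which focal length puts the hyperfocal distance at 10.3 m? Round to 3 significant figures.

35.1 mm

From H = f²/(N·c) + f, with f ≪ H: f ≈ √(H·N·c) = √(10300 × 6.3 × 0.019) = √1232.9 ≈ 35.11 mm.
The +f correction barely moves this — solving exactly, f² + N·c·f − N·c·H = 0 ⇒ f = (−N·c + √((N·c)² + 4·N·c·H))/2 = (−0.1197 + √4931.7)/2 ≈ 35.053 mm, so f ≈ 35.1 mm.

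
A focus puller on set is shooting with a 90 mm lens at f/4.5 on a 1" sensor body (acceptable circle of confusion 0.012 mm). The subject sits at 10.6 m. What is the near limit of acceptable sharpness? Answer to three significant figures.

Hyperfocal distance H = f²/(N·c) + f = 90²/(4.5 × 0.012) + 90 = 8100/0.054 + 90 ≈ 150090.0 mm ≈ 150.1 m.
Near limit Dn = s·(H − f)/(H + s − 2f) = 10600 × (150090.0 − 90) / (150090.0 + 10600 − 2 × 90) = 10600 × 150000.0 / 160510.0 ≈ 9905.9 mm ≈ 9.91 m.

9.91 m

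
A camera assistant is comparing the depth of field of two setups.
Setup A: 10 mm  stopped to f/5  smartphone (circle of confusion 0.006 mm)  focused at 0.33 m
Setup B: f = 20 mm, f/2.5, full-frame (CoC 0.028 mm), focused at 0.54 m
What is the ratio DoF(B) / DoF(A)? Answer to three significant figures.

1.55

Setup A: H = 10²/(5×0.006) + 10 ≈ 3343.3 mm; DoF = Df − Dn = 365.044 − 301.095 ≈ 63.949 mm.
Setup B: H = 20²/(2.5×0.028) + 20 ≈ 5734.3 mm; DoF = Df − Dn = 594.059 − 494.959 ≈ 99.100 mm.
Ratio = 99.100 / 63.949 ≈ 1.55.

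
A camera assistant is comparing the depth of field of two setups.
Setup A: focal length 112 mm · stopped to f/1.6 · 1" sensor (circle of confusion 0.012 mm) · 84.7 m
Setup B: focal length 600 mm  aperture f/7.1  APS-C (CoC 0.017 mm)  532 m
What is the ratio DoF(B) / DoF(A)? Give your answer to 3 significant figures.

Setup A: H = 112²/(1.6×0.012) + 112 ≈ 653445.3 mm; DoF = Df − Dn = 97297 − 74991 ≈ 22306 mm.
Setup B: H = 600²/(7.1×0.017) + 600 ≈ 2983201.5 mm; DoF = Df − Dn = 647333 − 451549 ≈ 195784 mm.
Ratio = 195784 / 22306 ≈ 8.78.

8.78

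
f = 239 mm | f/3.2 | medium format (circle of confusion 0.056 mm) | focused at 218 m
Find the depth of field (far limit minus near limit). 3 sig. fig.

Hyperfocal distance H = f²/(N·c) + f = 239²/(3.2 × 0.056) + 239 = 57121/0.1792 + 239 ≈ 318994.6 mm ≈ 319.0 m.
Near limit Dn = s·(H − f)/(H + s − 2f) = 218000 × (318994.6 − 239) / (318994.6 + 218000 − 2 × 239) = 218000 × 318755.6 / 536516.6 ≈ 129518 mm.
Far limit Df = s·(H − f)/(H − s) = 218000 × (318994.6 − 239) / (318994.6 − 218000) = 218000 × 318755.6 / 100994.6 ≈ 688044 mm.
Depth of field = Df − Dn = 688044 − 129518 ≈ 558526 mm ≈ 559 m.

559 m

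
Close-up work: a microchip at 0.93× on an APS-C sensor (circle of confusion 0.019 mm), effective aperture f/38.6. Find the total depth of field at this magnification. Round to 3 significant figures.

At magnification m, DoF ≈ 2·N_eff·c/m² = 2 × 38.6 × 0.019 / 0.93² = 1.467 / 0.8649 ≈ 1.7 mm.

1.70 mm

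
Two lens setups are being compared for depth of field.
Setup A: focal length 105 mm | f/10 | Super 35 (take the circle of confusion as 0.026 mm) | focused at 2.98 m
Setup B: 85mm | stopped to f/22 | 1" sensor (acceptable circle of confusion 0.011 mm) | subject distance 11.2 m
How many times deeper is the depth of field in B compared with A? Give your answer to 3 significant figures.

Setup A: H = 105²/(10×0.026) + 105 ≈ 42508.8 mm; DoF = Df − Dn = 3196.74 − 2790.78 ≈ 405.96 mm.
Setup B: H = 85²/(22×0.011) + 85 ≈ 29940.4 mm; DoF = Df − Dn = 17842.8 − 8161.5 ≈ 9681.3 mm.
Ratio = 9681.3 / 405.96 ≈ 23.8.

23.8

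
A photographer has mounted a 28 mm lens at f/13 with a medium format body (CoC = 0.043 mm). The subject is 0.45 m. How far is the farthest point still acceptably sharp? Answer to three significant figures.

Hyperfocal distance H = f²/(N·c) + f = 28²/(13 × 0.043) + 28 = 784/0.559 + 28 ≈ 1430.5 mm ≈ 1.431 m.
Far limit Df = s·(H − f)/(H − s) = 450 × (1430.5 − 28) / (1430.5 − 450) = 450 × 1402.5 / 980.5 ≈ 643.68 mm ≈ 0.644 m.

0.644 m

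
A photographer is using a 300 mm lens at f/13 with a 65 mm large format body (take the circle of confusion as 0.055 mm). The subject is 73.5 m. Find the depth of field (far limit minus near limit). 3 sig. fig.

Hyperfocal distance H = f²/(N·c) + f = 300²/(13 × 0.055) + 300 = 90000/0.715 + 300 ≈ 126174.1 mm ≈ 126.2 m.
Near limit Dn = s·(H − f)/(H + s − 2f) = 73500 × (126174.1 − 300) / (126174.1 + 73500 − 2 × 300) = 73500 × 125874.1 / 199074.1 ≈ 46474 mm.
Far limit Df = s·(H − f)/(H − s) = 73500 × (126174.1 − 300) / (126174.1 − 73500) = 73500 × 125874.1 / 52674.1 ≈ 175641 mm.
Depth of field = Df − Dn = 175641 − 46474 ≈ 129167 mm ≈ 129 m.

129 m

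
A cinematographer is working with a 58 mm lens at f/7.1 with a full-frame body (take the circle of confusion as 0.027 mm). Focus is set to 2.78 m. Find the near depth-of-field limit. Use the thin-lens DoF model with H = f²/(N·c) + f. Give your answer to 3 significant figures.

2.41 m

Hyperfocal distance H = f²/(N·c) + f = 58²/(7.1 × 0.027) + 58 = 3364/0.1917 + 58 ≈ 17606.3 mm ≈ 17.61 m.
Near limit Dn = s·(H − f)/(H + s − 2f) = 2780 × (17606.3 − 58) / (17606.3 + 2780 − 2 × 58) = 2780 × 17548.3 / 20270.3 ≈ 2406.7 mm ≈ 2.41 m.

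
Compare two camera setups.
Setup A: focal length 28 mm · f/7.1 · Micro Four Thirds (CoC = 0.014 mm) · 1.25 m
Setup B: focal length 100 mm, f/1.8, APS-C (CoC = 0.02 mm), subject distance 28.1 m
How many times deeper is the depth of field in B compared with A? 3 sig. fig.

Setup A: H = 28²/(7.1×0.014) + 28 ≈ 7915.3 mm; DoF = Df − Dn = 1479.17 − 1082.31 ≈ 396.86 mm.
Setup B: H = 100²/(1.8×0.02) + 100 ≈ 277877.8 mm; DoF = Df − Dn = 31250.0 − 25526.9 ≈ 5723.1 mm.
Ratio = 5723.1 / 396.86 ≈ 14.4.

14.4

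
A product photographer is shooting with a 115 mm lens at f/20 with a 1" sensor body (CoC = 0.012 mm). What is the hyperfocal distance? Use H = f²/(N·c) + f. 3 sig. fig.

55.2 m

Hyperfocal distance H = f²/(N·c) + f = 115²/(20 × 0.012) + 115 = 13225/0.24 + 115 ≈ 55219.2 mm ≈ 55.2 m.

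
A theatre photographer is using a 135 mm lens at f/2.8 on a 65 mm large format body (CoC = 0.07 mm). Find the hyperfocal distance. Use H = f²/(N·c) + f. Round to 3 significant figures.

93.1 m

Hyperfocal distance H = f²/(N·c) + f = 135²/(2.8 × 0.07) + 135 = 18225/0.196 + 135 ≈ 93119.7 mm ≈ 93.1 m.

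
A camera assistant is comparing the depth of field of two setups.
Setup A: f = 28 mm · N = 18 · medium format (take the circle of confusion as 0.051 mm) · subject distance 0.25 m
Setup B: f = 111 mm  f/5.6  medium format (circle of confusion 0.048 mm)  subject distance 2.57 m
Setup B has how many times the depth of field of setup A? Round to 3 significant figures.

Setup A: H = 28²/(18×0.051) + 28 ≈ 882.0 mm; DoF = Df − Dn = 337.81 − 198.42 ≈ 139.39 mm.
Setup B: H = 111²/(5.6×0.048) + 111 ≈ 45948.1 mm; DoF = Df − Dn = 2715.69 − 2439.15 ≈ 276.54 mm.
Ratio = 276.54 / 139.39 ≈ 1.98.

1.98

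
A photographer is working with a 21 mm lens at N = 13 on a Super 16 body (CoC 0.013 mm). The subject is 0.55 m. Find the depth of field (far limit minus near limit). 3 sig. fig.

233 mm

Hyperfocal distance H = f²/(N·c) + f = 21²/(13 × 0.013) + 21 = 441/0.169 + 21 ≈ 2630.5 mm ≈ 2.630 m.
Near limit Dn = s·(H − f)/(H + s − 2f) = 550 × (2630.5 − 21) / (2630.5 + 550 − 2 × 21) = 550 × 2609.5 / 3138.5 ≈ 457.30 mm.
Far limit Df = s·(H − f)/(H − s) = 550 × (2630.5 − 21) / (2630.5 − 550) = 550 × 2609.5 / 2080.5 ≈ 689.85 mm.
Depth of field = Df − Dn = 689.85 − 457.30 ≈ 232.55 mm.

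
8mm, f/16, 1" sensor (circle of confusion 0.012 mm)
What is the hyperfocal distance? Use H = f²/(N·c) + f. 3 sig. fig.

Hyperfocal distance H = f²/(N·c) + f = 8²/(16 × 0.012) + 8 = 64/0.192 + 8 ≈ 341.3 mm ≈ 0.341 m.

341 mm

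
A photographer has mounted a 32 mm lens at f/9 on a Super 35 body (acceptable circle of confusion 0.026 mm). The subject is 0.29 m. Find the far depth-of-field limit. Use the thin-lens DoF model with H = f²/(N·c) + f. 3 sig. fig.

Hyperfocal distance H = f²/(N·c) + f = 32²/(9 × 0.026) + 32 = 1024/0.234 + 32 ≈ 4408.1 mm ≈ 4.408 m.
Far limit Df = s·(H − f)/(H − s) = 290 × (4408.1 − 32) / (4408.1 − 290) = 290 × 4376.1 / 4118.1 ≈ 308.17 mm.

308 mm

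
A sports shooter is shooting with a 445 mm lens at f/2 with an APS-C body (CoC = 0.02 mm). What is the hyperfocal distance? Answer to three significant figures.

Hyperfocal distance H = f²/(N·c) + f = 445²/(2 × 0.02) + 445 = 198025/0.04 + 445 ≈ 4951070.0 mm ≈ 4950 m.

4950 m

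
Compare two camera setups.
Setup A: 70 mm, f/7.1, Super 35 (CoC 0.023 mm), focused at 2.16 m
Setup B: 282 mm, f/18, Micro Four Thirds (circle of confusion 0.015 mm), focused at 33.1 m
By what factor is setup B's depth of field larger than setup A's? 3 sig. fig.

24.7

Setup A: H = 70²/(7.1×0.023) + 70 ≈ 30076.1 mm; DoF = Df − Dn = 2321.71 − 2019.35 ≈ 302.36 mm.
Setup B: H = 282²/(18×0.015) + 282 ≈ 294815.3 mm; DoF = Df − Dn = 37250.6 − 29781.6 ≈ 7469.0 mm.
Ratio = 7469.0 / 302.36 ≈ 24.7.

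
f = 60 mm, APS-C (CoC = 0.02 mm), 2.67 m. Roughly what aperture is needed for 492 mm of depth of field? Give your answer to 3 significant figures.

f/6.30

Write h = H − f = f²/(N·c). The thin-lens limits are Dn = s·h/(h + (s−f)) and Df = s·h/(h − (s−f)), so DoF = Df − Dn = 2·s·(s−f)·h / (h² − (s−f)²).
That is a quadratic in h: DoF·h² − 2·s·(s−f)·h − DoF·(s−f)² = 0 ⇒ h = (s−f)·(s + √(s² + DoF²)) / DoF = 2610 × (2670 + √(2670² + 492²)) / 492 = 2610 × (2670 + 2714.95) / 492 ≈ 28567 mm.
Then N = f²/(c·h) = 60² / (0.02 × 28567) = 3600 / 571.33 ≈ 6.30.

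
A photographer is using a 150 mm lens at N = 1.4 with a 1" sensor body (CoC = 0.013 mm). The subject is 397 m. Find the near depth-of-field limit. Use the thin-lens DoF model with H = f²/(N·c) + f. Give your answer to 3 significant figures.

301 m

Hyperfocal distance H = f²/(N·c) + f = 150²/(1.4 × 0.013) + 150 = 22500/0.0182 + 150 ≈ 1236413.7 mm ≈ 1236 m.
Near limit Dn = s·(H − f)/(H + s − 2f) = 397000 × (1236413.7 − 150) / (1236413.7 + 397000 − 2 × 150) = 397000 × 1236263.7 / 1633113.7 ≈ 300528 mm ≈ 301 m.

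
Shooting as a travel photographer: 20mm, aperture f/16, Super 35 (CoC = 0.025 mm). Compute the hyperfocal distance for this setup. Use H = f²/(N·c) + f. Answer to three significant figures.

Hyperfocal distance H = f²/(N·c) + f = 20²/(16 × 0.025) + 20 = 400/0.4 + 20 ≈ 1020.0 mm ≈ 1.02 m.

1.02 m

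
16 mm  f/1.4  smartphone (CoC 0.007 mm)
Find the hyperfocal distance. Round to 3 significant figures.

Hyperfocal distance H = f²/(N·c) + f = 16²/(1.4 × 0.007) + 16 = 256/0.0098 + 16 ≈ 26138.4 mm ≈ 26.1 m.

26.1 m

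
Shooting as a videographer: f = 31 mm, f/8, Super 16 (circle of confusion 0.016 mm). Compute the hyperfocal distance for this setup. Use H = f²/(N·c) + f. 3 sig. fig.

7.54 m

Hyperfocal distance H = f²/(N·c) + f = 31²/(8 × 0.016) + 31 = 961/0.128 + 31 ≈ 7538.8 mm ≈ 7.54 m.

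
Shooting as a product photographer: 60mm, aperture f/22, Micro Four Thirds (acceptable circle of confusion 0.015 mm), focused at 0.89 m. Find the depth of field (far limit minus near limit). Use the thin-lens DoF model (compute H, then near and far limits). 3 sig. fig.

136 mm

Hyperfocal distance H = f²/(N·c) + f = 60²/(22 × 0.015) + 60 = 3600/0.33 + 60 ≈ 10969.1 mm ≈ 10.97 m.
Near limit Dn = s·(H − f)/(H + s − 2f) = 890 × (10969.1 − 60) / (10969.1 + 890 − 2 × 60) = 890 × 10909.1 / 11739.1 ≈ 827.07 mm.
Far limit Df = s·(H − f)/(H − s) = 890 × (10969.1 − 60) / (10969.1 − 890) = 890 × 10909.1 / 10079.1 ≈ 963.29 mm.
Depth of field = Df − Dn = 963.29 − 827.07 ≈ 136.22 mm.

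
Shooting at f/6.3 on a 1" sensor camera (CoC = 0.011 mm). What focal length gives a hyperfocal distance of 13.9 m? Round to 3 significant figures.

31.0 mm

From H = f²/(N·c) + f, with f ≪ H: f ≈ √(H·N·c) = √(13900 × 6.3 × 0.011) = √963.27 ≈ 31.04 mm.
The +f correction barely moves this — solving exactly, f² + N·c·f − N·c·H = 0 ⇒ f = (−N·c + √((N·c)² + 4·N·c·H))/2 = (−0.0693 + √3853.1)/2 ≈ 31.002 mm, so f ≈ 31.0 mm.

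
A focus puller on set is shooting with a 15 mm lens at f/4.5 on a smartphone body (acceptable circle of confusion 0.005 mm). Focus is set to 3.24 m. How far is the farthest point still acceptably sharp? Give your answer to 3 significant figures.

Hyperfocal distance H = f²/(N·c) + f = 15²/(4.5 × 0.005) + 15 = 225/0.0225 + 15 ≈ 10015.0 mm ≈ 10.02 m.
Far limit Df = s·(H − f)/(H − s) = 3240 × (10015.0 − 15) / (10015.0 − 3240) = 3240 × 10000.0 / 6775.0 ≈ 4782.3 mm ≈ 4.78 m.

4.78 m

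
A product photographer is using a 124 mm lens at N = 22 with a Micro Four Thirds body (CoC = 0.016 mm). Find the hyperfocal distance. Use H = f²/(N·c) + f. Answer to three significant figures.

43.8 m

Hyperfocal distance H = f²/(N·c) + f = 124²/(22 × 0.016) + 124 = 15376/0.352 + 124 ≈ 43805.8 mm ≈ 43.8 m.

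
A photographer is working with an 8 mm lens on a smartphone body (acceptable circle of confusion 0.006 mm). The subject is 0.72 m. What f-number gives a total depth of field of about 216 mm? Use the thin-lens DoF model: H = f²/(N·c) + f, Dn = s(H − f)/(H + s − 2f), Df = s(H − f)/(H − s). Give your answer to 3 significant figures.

Write h = H − f = f²/(N·c). The thin-lens limits are Dn = s·h/(h + (s−f)) and Df = s·h/(h − (s−f)), so DoF = Df − Dn = 2·s·(s−f)·h / (h² − (s−f)²).
That is a quadratic in h: DoF·h² − 2·s·(s−f)·h − DoF·(s−f)² = 0 ⇒ h = (s−f)·(s + √(s² + DoF²)) / DoF = 712 × (720 + √(720² + 216²)) / 216 = 712 × (720 + 751.702) / 216 ≈ 4851.2 mm.
Then N = f²/(c·h) = 8² / (0.006 × 4851.2) = 64 / 29.107 ≈ 2.20.

f/2.20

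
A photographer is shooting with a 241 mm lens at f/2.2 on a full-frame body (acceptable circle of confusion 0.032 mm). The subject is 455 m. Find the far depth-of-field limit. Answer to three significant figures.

Hyperfocal distance H = f²/(N·c) + f = 241²/(2.2 × 0.032) + 241 = 58081/0.0704 + 241 ≈ 825255.2 mm ≈ 825.3 m.
Far limit Df = s·(H − f)/(H − s) = 455000 × (825255.2 − 241) / (825255.2 − 455000) = 455000 × 825014.2 / 370255.2 ≈ 1013845 mm ≈ 1010 m.

1010 m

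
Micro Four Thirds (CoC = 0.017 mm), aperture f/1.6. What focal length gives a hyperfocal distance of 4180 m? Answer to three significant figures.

337 mm

From H = f²/(N·c) + f, with f ≪ H: f ≈ √(H·N·c) = √(4180000 × 1.6 × 0.017) = √113696 ≈ 337.2 mm.
The +f correction barely moves this — solving exactly, f² + N·c·f − N·c·H = 0 ⇒ f = (−N·c + √((N·c)² + 4·N·c·H))/2 = (−0.0272 + √454784)/2 ≈ 337.17 mm, so f ≈ 337 mm.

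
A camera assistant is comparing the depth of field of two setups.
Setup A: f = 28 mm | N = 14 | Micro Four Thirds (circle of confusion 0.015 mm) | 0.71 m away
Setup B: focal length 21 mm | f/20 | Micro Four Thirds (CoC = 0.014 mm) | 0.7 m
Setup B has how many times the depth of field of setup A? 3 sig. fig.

2.76

Setup A: H = 28²/(14×0.015) + 28 ≈ 3761.3 mm; DoF = Df − Dn = 868.69 − 600.33 ≈ 268.36 mm.
Setup B: H = 21²/(20×0.014) + 21 ≈ 1596.0 mm; DoF = Df − Dn = 1230.47 − 489.13 ≈ 741.34 mm.
Ratio = 741.34 / 268.36 ≈ 2.76.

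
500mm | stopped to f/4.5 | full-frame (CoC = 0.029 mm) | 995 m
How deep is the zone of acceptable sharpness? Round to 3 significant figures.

1410 m

Hyperfocal distance H = f²/(N·c) + f = 500²/(4.5 × 0.029) + 500 = 250000/0.1305 + 500 ≈ 1916208.8 mm ≈ 1916 m.
Near limit Dn = s·(H − f)/(H + s − 2f) = 995000 × (1916208.8 − 500) / (1916208.8 + 995000 − 2 × 500) = 995000 × 1915708.8 / 2910208.8 ≈ 654981 mm.
Far limit Df = s·(H − f)/(H − s) = 995000 × (1916208.8 − 500) / (1916208.8 − 995000) = 995000 × 1915708.8 / 921208.8 ≈ 2069162 mm.
Depth of field = Df − Dn = 2069162 − 654981 ≈ 1414181 mm ≈ 1410 m.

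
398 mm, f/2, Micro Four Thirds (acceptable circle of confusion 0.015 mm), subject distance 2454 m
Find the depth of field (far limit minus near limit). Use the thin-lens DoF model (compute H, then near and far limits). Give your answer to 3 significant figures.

2910 m

Hyperfocal distance H = f²/(N·c) + f = 398²/(2 × 0.015) + 398 = 158404/0.03 + 398 ≈ 5280531.3 mm ≈ 5281 m.
Near limit Dn = s·(H − f)/(H + s − 2f) = 2454000 × (5280531.3 − 398) / (5280531.3 + 2454000 − 2 × 398) = 2454000 × 5280133.3 / 7733735.3 ≈ 1675445 mm.
Far limit Df = s·(H − f)/(H − s) = 2454000 × (5280531.3 − 398) / (5280531.3 − 2454000) = 2454000 × 5280133.3 / 2826531.3 ≈ 4584222 mm.
Depth of field = Df − Dn = 4584222 − 1675445 ≈ 2908777 mm ≈ 2910 m.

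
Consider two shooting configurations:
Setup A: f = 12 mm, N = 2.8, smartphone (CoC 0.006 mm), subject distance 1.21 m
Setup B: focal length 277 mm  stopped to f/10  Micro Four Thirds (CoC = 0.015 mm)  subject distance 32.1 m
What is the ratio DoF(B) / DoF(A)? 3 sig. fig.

11.6

Setup A: H = 12²/(2.8×0.006) + 12 ≈ 8583.4 mm; DoF = Df − Dn = 1406.60 − 1061.62 ≈ 344.98 mm.
Setup B: H = 277²/(10×0.015) + 277 ≈ 511803.7 mm; DoF = Df − Dn = 34229.5 − 30220.0 ≈ 4009.5 mm.
Ratio = 4009.5 / 344.98 ≈ 11.6.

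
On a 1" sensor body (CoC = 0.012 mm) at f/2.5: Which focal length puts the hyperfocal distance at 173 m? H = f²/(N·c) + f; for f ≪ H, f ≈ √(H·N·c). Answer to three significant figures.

72.0 mm

From H = f²/(N·c) + f, with f ≪ H: f ≈ √(H·N·c) = √(173000 × 2.5 × 0.012) = √5190.0 ≈ 72.04 mm.
The +f correction barely moves this — solving exactly, f² + N·c·f − N·c·H = 0 ⇒ f = (−N·c + √((N·c)² + 4·N·c·H))/2 = (−0.03 + √20760)/2 ≈ 72.027 mm, so f ≈ 72.0 mm.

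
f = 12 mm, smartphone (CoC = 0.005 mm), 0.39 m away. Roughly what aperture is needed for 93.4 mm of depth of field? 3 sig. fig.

Write h = H − f = f²/(N·c). The thin-lens limits are Dn = s·h/(h + (s−f)) and Df = s·h/(h − (s−f)), so DoF = Df − Dn = 2·s·(s−f)·h / (h² − (s−f)²).
That is a quadratic in h: DoF·h² − 2·s·(s−f)·h − DoF·(s−f)² = 0 ⇒ h = (s−f)·(s + √(s² + DoF²)) / DoF = 378 × (390 + √(390² + 93.4²)) / 93.4 = 378 × (390 + 401.028) / 93.4 ≈ 3201.4 mm.
Then N = f²/(c·h) = 12² / (0.005 × 3201.4) = 144 / 16.007 ≈ 9.

f/9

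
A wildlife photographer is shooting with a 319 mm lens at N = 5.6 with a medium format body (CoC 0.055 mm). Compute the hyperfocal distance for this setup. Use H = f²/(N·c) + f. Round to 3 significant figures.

Hyperfocal distance H = f²/(N·c) + f = 319²/(5.6 × 0.055) + 319 = 101761/0.308 + 319 ≈ 330711.9 mm ≈ 331 m.

331 m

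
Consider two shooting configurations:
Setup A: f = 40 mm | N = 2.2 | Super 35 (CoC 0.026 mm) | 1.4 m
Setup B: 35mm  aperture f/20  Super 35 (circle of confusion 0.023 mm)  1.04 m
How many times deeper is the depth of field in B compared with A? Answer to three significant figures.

6.71

Setup A: H = 40²/(2.2×0.026) + 40 ≈ 28012.0 mm; DoF = Df − Dn = 1471.55 − 1335.09 ≈ 136.46 mm.
Setup B: H = 35²/(20×0.023) + 35 ≈ 2698.0 mm; DoF = Df − Dn = 1670.38 − 755.05 ≈ 915.33 mm.
Ratio = 915.33 / 136.46 ≈ 6.71.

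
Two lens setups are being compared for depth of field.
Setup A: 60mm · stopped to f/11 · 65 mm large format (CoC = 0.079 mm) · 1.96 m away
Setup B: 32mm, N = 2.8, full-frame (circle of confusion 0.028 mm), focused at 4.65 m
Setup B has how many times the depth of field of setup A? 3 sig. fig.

Setup A: H = 60²/(11×0.079) + 60 ≈ 4202.7 mm; DoF = Df − Dn = 3620.5 − 1343.7 ≈ 2276.8 mm.
Setup B: H = 32²/(2.8×0.028) + 32 ≈ 13093.2 mm; DoF = Df − Dn = 7193.3 − 3435.4 ≈ 3757.9 mm.
Ratio = 3757.9 / 2276.8 ≈ 1.65.

1.65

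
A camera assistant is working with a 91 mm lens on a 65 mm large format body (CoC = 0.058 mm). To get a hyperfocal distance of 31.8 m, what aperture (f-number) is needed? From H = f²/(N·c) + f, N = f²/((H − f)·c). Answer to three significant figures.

Rearrange H = f²/(N·c) + f for N: N = f² / ((H − f)·c).
N = 91² / ((31800 − 91) × 0.058) = 8281 / 1839 ≈ 4.50.

f/4.50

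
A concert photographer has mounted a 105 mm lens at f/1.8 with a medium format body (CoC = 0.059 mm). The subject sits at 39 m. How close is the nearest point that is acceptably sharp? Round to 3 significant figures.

Hyperfocal distance H = f²/(N·c) + f = 105²/(1.8 × 0.059) + 105 = 11025/0.1062 + 105 ≈ 103918.6 mm ≈ 103.9 m.
Near limit Dn = s·(H − f)/(H + s − 2f) = 39000 × (103918.6 − 105) / (103918.6 + 39000 − 2 × 105) = 39000 × 103813.6 / 142708.6 ≈ 28371 mm ≈ 28.4 m.

28.4 m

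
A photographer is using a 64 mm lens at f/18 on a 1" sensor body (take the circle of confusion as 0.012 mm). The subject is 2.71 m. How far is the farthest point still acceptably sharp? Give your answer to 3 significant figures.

3.15 m

Hyperfocal distance H = f²/(N·c) + f = 64²/(18 × 0.012) + 64 = 4096/0.216 + 64 ≈ 19027.0 mm ≈ 19.03 m.
Far limit Df = s·(H − f)/(H − s) = 2710 × (19027.0 − 64) / (19027.0 − 2710) = 2710 × 18963.0 / 16317.0 ≈ 3149.5 mm ≈ 3.15 m.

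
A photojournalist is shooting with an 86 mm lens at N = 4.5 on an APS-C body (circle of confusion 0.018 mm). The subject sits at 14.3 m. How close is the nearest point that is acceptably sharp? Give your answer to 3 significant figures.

12.4 m

Hyperfocal distance H = f²/(N·c) + f = 86²/(4.5 × 0.018) + 86 = 7396/0.081 + 86 ≈ 91394.6 mm ≈ 91.39 m.
Near limit Dn = s·(H − f)/(H + s − 2f) = 14300 × (91394.6 − 86) / (91394.6 + 14300 − 2 × 86) = 14300 × 91308.6 / 105522.6 ≈ 12374 mm ≈ 12.4 m.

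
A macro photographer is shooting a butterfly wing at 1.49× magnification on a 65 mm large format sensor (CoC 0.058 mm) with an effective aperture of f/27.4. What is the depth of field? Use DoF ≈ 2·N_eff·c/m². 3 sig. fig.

At magnification m, DoF ≈ 2·N_eff·c/m² = 2 × 27.4 × 0.058 / 1.49² = 3.178 / 2.22 ≈ 1.43 mm.

1.43 mm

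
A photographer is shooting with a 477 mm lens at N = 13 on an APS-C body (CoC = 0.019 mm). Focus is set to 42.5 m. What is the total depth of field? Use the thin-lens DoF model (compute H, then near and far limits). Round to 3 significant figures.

3.89 m

Hyperfocal distance H = f²/(N·c) + f = 477²/(13 × 0.019) + 477 = 227529/0.247 + 477 ≈ 921647.0 mm ≈ 921.6 m.
Near limit Dn = s·(H − f)/(H + s − 2f) = 42500 × (921647.0 − 477) / (921647.0 + 42500 − 2 × 477) = 42500 × 921170.0 / 963193.0 ≈ 40645.8 mm.
Far limit Df = s·(H − f)/(H − s) = 42500 × (921647.0 − 477) / (921647.0 − 42500) = 42500 × 921170.0 / 879147.0 ≈ 44531.5 mm.
Depth of field = Df − Dn = 44531.5 − 40645.8 ≈ 3885.7 mm ≈ 3.89 m.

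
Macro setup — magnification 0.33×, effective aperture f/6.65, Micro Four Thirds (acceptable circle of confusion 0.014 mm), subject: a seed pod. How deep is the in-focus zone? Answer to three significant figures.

1.71 mm

At magnification m, DoF ≈ 2·N_eff·c/m² = 2 × 6.65 × 0.014 / 0.33² = 0.1862 / 0.1089 ≈ 1.71 mm.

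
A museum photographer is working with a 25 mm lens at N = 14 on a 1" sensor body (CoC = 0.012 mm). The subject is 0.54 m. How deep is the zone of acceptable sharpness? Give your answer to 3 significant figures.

Hyperfocal distance H = f²/(N·c) + f = 25²/(14 × 0.012) + 25 = 625/0.168 + 25 ≈ 3745.2 mm ≈ 3.745 m.
Near limit Dn = s·(H − f)/(H + s − 2f) = 540 × (3745.2 − 25) / (3745.2 + 540 − 2 × 25) = 540 × 3720.2 / 4235.2 ≈ 474.34 mm.
Far limit Df = s·(H − f)/(H − s) = 540 × (3745.2 − 25) / (3745.2 − 540) = 540 × 3720.2 / 3205.2 ≈ 626.76 mm.
Depth of field = Df − Dn = 626.76 − 474.34 ≈ 152.42 mm.

152 mm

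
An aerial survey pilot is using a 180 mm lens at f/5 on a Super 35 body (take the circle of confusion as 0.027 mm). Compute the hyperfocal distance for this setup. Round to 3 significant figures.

240 m

Hyperfocal distance H = f²/(N·c) + f = 180²/(5 × 0.027) + 180 = 32400/0.135 + 180 ≈ 240180.0 mm ≈ 240 m.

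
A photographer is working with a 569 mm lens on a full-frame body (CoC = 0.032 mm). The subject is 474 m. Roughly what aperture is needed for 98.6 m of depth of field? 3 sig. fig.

Write h = H − f = f²/(N·c). The thin-lens limits are Dn = s·h/(h + (s−f)) and Df = s·h/(h − (s−f)), so DoF = Df − Dn = 2·s·(s−f)·h / (h² − (s−f)²).
That is a quadratic in h: DoF·h² − 2·s·(s−f)·h − DoF·(s−f)² = 0 ⇒ h = (s−f)·(s + √(s² + DoF²)) / DoF = 473431 × (474000 + √(474000² + 98600²)) / 98600 = 473431 × (474000 + 484147) / 98600 ≈ 4600571 mm.
Then N = f²/(c·h) = 569² / (0.032 × 4600571) = 323761 / 147218 ≈ 2.20.

f/2.20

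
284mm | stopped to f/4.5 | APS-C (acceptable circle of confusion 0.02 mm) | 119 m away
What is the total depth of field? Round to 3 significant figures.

Hyperfocal distance H = f²/(N·c) + f = 284²/(4.5 × 0.02) + 284 = 80656/0.09 + 284 ≈ 896461.8 mm ≈ 896.5 m.
Near limit Dn = s·(H − f)/(H + s − 2f) = 119000 × (896461.8 − 284) / (896461.8 + 119000 − 2 × 284) = 119000 × 896177.8 / 1014893.8 ≈ 105080 mm.
Far limit Df = s·(H − f)/(H − s) = 119000 × (896461.8 − 284) / (896461.8 − 119000) = 119000 × 896177.8 / 777461.8 ≈ 137171 mm.
Depth of field = Df − Dn = 137171 − 105080 ≈ 32091 mm ≈ 32.1 m.

32.1 m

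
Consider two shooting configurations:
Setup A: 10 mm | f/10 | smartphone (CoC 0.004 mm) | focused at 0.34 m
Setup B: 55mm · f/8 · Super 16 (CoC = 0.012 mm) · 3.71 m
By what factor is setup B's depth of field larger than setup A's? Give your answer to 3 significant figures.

Setup A: H = 10²/(10×0.004) + 10 ≈ 2510.0 mm; DoF = Df − Dn = 391.705 − 300.353 ≈ 91.352 mm.
Setup B: H = 55²/(8×0.012) + 55 ≈ 31565.4 mm; DoF = Df − Dn = 4196.80 − 3324.39 ≈ 872.41 mm.
Ratio = 872.41 / 91.352 ≈ 9.55.

9.55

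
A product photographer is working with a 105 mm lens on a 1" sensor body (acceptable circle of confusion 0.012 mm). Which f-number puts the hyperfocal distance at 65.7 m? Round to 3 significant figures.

Rearrange H = f²/(N·c) + f for N: N = f² / ((H − f)·c).
N = 105² / ((65700 − 105) × 0.012) = 11025 / 787.1 ≈ 14.

f/14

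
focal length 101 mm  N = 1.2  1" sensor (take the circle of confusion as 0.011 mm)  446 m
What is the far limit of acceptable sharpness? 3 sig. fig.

Hyperfocal distance H = f²/(N·c) + f = 101²/(1.2 × 0.011) + 101 = 10201/0.0132 + 101 ≈ 772904.0 mm ≈ 772.9 m.
Far limit Df = s·(H − f)/(H − s) = 446000 × (772904.0 − 101) / (772904.0 − 446000) = 446000 × 772803.0 / 326904.0 ≈ 1054347 mm ≈ 1050 m.

1050 m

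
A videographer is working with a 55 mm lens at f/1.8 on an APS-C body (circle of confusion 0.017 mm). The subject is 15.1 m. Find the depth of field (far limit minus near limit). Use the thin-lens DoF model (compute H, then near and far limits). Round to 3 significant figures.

4.71 m

Hyperfocal distance H = f²/(N·c) + f = 55²/(1.8 × 0.017) + 55 = 3025/0.0306 + 55 ≈ 98911.2 mm ≈ 98.91 m.
Near limit Dn = s·(H − f)/(H + s − 2f) = 15100 × (98911.2 − 55) / (98911.2 + 15100 − 2 × 55) = 15100 × 98856.2 / 113901.2 ≈ 13105.5 mm.
Far limit Df = s·(H − f)/(H − s) = 15100 × (98911.2 − 55) / (98911.2 − 15100) = 15100 × 98856.2 / 83811.2 ≈ 17810.6 mm.
Depth of field = Df − Dn = 17810.6 − 13105.5 ≈ 4705.1 mm ≈ 4.71 m.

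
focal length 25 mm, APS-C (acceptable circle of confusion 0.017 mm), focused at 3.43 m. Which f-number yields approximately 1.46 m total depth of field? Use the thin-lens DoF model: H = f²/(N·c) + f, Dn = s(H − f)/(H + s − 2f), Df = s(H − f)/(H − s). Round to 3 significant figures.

f/2.20

Write h = H − f = f²/(N·c). The thin-lens limits are Dn = s·h/(h + (s−f)) and Df = s·h/(h − (s−f)), so DoF = Df − Dn = 2·s·(s−f)·h / (h² − (s−f)²).
That is a quadratic in h: DoF·h² − 2·s·(s−f)·h − DoF·(s−f)² = 0 ⇒ h = (s−f)·(s + √(s² + DoF²)) / DoF = 3405 × (3430 + √(3430² + 1460²)) / 1460 = 3405 × (3430 + 3727.80) / 1460 ≈ 16693 mm.
Then N = f²/(c·h) = 25² / (0.017 × 16693) = 625 / 283.79 ≈ 2.20.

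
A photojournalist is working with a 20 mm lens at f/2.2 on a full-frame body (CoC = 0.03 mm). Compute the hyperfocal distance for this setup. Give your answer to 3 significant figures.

Hyperfocal distance H = f²/(N·c) + f = 20²/(2.2 × 0.03) + 20 = 400/0.066 + 20 ≈ 6080.6 mm ≈ 6.08 m.

6.08 m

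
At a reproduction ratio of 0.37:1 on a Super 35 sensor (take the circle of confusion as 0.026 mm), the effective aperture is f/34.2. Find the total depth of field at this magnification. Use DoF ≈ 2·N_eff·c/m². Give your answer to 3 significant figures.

At magnification m, DoF ≈ 2·N_eff·c/m² = 2 × 34.2 × 0.026 / 0.37² = 1.778 / 0.1369 ≈ 13 mm.

13.0 mm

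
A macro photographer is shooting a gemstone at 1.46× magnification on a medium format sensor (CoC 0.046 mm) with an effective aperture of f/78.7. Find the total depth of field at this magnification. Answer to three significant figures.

At magnification m, DoF ≈ 2·N_eff·c/m² = 2 × 78.7 × 0.046 / 1.46² = 7.24 / 2.132 ≈ 3.4 mm.

3.40 mm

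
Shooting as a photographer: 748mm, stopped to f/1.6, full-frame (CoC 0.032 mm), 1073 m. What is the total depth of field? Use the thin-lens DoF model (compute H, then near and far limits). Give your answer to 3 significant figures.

Hyperfocal distance H = f²/(N·c) + f = 748²/(1.6 × 0.032) + 748 = 559504/0.0512 + 748 ≈ 10928560.5 mm ≈ 10929 m.
Near limit Dn = s·(H − f)/(H + s − 2f) = 1073000 × (10928560.5 − 748) / (10928560.5 + 1073000 − 2 × 748) = 1073000 × 10927812.5 / 12000064.5 ≈ 977123 mm.
Far limit Df = s·(H − f)/(H − s) = 1073000 × (10928560.5 − 748) / (10928560.5 − 1073000) = 1073000 × 10927812.5 / 9855560.5 ≈ 1189739 mm.
Depth of field = Df − Dn = 1189739 − 977123 ≈ 212616 mm ≈ 213 m.

213 m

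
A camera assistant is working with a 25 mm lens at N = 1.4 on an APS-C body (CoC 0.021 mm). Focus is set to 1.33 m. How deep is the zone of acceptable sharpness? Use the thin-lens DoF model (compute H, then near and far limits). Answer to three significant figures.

Hyperfocal distance H = f²/(N·c) + f = 25²/(1.4 × 0.021) + 25 = 625/0.0294 + 25 ≈ 21283.5 mm ≈ 21.28 m.
Near limit Dn = s·(H − f)/(H + s − 2f) = 1330 × (21283.5 − 25) / (21283.5 + 1330 − 2 × 25) = 1330 × 21258.5 / 22563.5 ≈ 1253.08 mm.
Far limit Df = s·(H − f)/(H − s) = 1330 × (21283.5 − 25) / (21283.5 − 1330) = 1330 × 21258.5 / 19953.5 ≈ 1416.98 mm.
Depth of field = Df − Dn = 1416.98 − 1253.08 ≈ 163.90 mm.

164 mm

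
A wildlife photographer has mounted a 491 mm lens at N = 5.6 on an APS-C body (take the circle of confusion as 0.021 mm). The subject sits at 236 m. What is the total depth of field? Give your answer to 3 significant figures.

Hyperfocal distance H = f²/(N·c) + f = 491²/(5.6 × 0.021) + 491 = 241081/0.1176 + 491 ≈ 2050499.5 mm ≈ 2050 m.
Near limit Dn = s·(H − f)/(H + s − 2f) = 236000 × (2050499.5 − 491) / (2050499.5 + 236000 − 2 × 491) = 236000 × 2050008.5 / 2285517.5 ≈ 211682 mm.
Far limit Df = s·(H − f)/(H − s) = 236000 × (2050499.5 − 491) / (2050499.5 − 236000) = 236000 × 2050008.5 / 1814499.5 ≈ 266631 mm.
Depth of field = Df − Dn = 266631 − 211682 ≈ 54949 mm ≈ 54.9 m.

54.9 m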